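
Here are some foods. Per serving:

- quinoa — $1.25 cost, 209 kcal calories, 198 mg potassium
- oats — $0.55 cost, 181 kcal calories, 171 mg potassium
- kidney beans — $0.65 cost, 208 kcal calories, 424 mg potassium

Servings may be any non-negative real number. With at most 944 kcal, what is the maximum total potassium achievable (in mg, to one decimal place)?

1924.3 mg

Potassium per kcal: kidney beans 2.038, quinoa 0.9474, oats 0.9448.
With no serving limits, spend the whole calories allowance on kidney beans: 944 kcal / 208 kcal × 424 mg = 1924.3 mg.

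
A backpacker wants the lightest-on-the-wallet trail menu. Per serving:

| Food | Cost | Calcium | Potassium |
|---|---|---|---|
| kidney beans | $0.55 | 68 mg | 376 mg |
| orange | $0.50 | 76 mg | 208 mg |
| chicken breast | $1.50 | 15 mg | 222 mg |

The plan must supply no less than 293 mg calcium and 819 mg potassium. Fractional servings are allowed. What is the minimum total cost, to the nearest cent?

At the optimum either one food covers both requirements or two foods hit both targets exactly; no other combination can be cheaper.
kidney beans only: max(293/68, 819/376) = 4.309 servings → $2.37.
orange only: max(293/76, 819/208) = 3.938 servings → $1.97.
chicken breast only: max(293/15, 819/222) = 19.53 servings → $29.30.
kidney beans + orange with both tight: 0.09008 servings and 3.775 servings → $1.94.
kidney beans + chicken breast with both targets exact would need a negative amount; discard.
orange + chicken breast with both tight: 3.837 servings and 0.09453 servings → $2.06.
Cheapest feasible corner: $1.94.

$1.94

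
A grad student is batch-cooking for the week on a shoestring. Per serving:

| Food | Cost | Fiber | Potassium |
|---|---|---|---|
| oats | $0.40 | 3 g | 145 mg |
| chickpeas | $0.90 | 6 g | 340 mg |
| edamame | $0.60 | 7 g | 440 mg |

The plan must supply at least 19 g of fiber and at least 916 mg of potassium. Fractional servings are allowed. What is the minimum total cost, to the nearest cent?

This is a tiny linear program; its minimum lies at a vertex of the feasible set. List the vertices and price them.
oats only: max(19/3, 916/145) = 6.333 servings → $2.53.
chickpeas only: max(19/6, 916/340) = 3.167 servings → $2.85.
edamame only: max(19/7, 916/440) = 2.714 servings → $1.63.
oats + chickpeas: intersection lies outside the first quadrant.
oats + edamame: the both-tight solution has a negative serving — not a feasible corner.
chickpeas + edamame: intersection lies outside the first quadrant.
So the least-cost plan costs $1.63.

$1.63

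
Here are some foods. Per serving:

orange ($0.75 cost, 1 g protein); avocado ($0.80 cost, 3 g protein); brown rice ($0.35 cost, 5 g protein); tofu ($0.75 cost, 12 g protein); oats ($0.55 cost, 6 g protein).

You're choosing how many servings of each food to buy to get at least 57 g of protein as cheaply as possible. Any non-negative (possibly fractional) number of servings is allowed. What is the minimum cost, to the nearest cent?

Cost per g of protein: tofu $0.0625, brown rice $0.0700, oats $0.0917, avocado $0.2667, orange $0.7500.
With no serving limits, use only tofu: 57 g / 12 g = 4.75 servings × $0.75 = $3.56.

$3.56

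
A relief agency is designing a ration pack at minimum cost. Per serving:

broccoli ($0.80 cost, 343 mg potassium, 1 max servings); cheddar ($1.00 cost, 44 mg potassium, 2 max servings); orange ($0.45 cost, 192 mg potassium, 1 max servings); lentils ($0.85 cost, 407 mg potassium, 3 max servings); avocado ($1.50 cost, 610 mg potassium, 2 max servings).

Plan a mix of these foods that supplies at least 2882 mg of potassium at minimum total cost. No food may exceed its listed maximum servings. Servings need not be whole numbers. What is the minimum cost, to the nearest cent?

Cost per mg of potassium: lentils $0.0021, broccoli $0.0023, orange $0.0023, avocado $0.0025, cheddar $0.0227.
Take 3 servings of lentils: +1221.0 mg potassium for $2.55 (total $2.55, still need 1661.0 mg).
Take 1 serving of broccoli: +343.0 mg potassium for $0.80 (total $3.35, still need 1318.0 mg).
Take 1 serving of orange: +192.0 mg potassium for $0.45 (total $3.80, still need 1126.0 mg).
Take 1.846 servings of avocado: +1126.0 mg potassium for $2.77 (total $6.57, still need 0.0 mg).
Greedy by cheapest-per-mg is optimal for a single linear constraint, so the minimum cost is $6.57.

$6.57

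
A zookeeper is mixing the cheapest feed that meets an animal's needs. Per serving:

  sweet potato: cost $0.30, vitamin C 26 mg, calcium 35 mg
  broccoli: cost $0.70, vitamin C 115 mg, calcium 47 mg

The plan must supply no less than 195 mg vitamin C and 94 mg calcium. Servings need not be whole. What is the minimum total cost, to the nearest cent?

$1.27

An LP optimum is at a vertex; with two nutrient constraints at most two foods are used. Check each candidate.
sweet potato only: max(195/26, 94/35) = 7.5 servings → $2.25.
broccoli only: max(195/115, 94/47) = 2 servings → $1.40.
sweet potato + broccoli with both tight: 0.5869 servings and 1.563 servings → $1.27.
So the least-cost plan costs $1.27.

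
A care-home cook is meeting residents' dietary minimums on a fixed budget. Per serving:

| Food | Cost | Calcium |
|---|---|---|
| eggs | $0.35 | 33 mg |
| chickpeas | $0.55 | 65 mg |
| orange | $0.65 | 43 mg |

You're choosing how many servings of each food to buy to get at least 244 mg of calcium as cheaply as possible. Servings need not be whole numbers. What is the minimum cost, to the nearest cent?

$2.06

Cost per mg of calcium: chickpeas $0.0085, eggs $0.0106, orange $0.0151.
With no serving limits, use only chickpeas: 244 mg / 65 mg = 3.754 servings × $0.55 = $2.06.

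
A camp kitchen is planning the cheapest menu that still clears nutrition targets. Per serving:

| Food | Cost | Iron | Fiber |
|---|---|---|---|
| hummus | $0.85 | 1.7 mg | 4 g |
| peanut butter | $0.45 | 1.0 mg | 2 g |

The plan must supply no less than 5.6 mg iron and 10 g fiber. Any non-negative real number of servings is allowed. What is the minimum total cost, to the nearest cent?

$2.52

An LP optimum is at a vertex; with two nutrient constraints at most two foods are used. Check each candidate.
hummus only: max(5.6/1.7, 10/4) = 3.294 servings → $2.80.
peanut butter only: max(5.6/1.0, 10/2) = 5.6 servings → $2.52.
hummus + peanut butter: intersection lies outside the first quadrant.
Cheapest feasible corner: $2.52.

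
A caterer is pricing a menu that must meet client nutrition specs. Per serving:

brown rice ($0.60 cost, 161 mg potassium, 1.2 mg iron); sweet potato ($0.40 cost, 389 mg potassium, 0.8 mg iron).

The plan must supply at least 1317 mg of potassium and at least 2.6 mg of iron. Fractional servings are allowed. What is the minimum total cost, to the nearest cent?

$1.35

brown rice only: max(1317/161, 2.6/1.2) = 8.18 servings → $4.91.
sweet potato only: max(1317/389, 2.6/0.8) = 3.386 servings → $1.35.
brown rice + sweet potato: the both-tight solution has a negative serving — not a feasible corner.
The minimum over all feasible corners is $1.35.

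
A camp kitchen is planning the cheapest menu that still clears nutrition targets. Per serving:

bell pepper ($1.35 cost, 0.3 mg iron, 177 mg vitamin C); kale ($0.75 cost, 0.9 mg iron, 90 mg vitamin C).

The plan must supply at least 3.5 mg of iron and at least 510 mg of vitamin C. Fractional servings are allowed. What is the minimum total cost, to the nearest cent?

An LP optimum is at a vertex; with two nutrient constraints at most two foods are used. Check each candidate.
bell pepper only: max(3.5/0.3, 510/177) = 11.67 servings → $15.75.
kale only: max(3.5/0.9, 510/90) = 5.667 servings → $4.25.
bell pepper + kale with both tight: 1.088 servings and 3.526 servings → $4.11.
So the least-cost plan costs $4.11.

$4.11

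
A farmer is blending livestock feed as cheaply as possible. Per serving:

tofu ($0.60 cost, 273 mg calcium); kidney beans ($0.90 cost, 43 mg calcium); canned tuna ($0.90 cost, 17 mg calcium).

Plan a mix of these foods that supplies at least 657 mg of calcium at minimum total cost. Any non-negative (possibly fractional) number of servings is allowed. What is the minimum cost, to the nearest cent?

Cost per mg of calcium: tofu $0.0022, kidney beans $0.0209, canned tuna $0.0529.
With no serving limits, use only tofu: 657 mg / 273 mg = 2.407 servings × $0.60 = $1.44.

$1.44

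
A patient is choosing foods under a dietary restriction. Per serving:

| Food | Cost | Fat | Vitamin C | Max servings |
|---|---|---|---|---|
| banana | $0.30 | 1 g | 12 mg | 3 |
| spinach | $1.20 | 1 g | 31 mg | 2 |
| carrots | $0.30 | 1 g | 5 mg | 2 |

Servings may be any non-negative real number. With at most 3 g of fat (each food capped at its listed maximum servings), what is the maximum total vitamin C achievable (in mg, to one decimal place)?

Vitamin C per g fat: spinach 31, banana 12, carrots 5.
Take 2 servings of spinach: uses 2 g fat, +62.0 mg vitamin C (running total 62.0 mg).
Take 1 serving of banana: uses 1 g fat, +12.0 mg vitamin C (running total 74.0 mg).
Filling greedily by vitamin C-per-g fat is optimal for one linear limit, giving 74.0 mg.

74.0 mg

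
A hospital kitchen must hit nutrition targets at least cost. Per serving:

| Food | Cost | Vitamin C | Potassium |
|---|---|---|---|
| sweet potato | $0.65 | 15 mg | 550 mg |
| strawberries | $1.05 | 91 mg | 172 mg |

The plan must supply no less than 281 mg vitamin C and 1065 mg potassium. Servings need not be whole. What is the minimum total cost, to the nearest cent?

sweet potato only: max(281/15, 1065/550) = 18.73 servings → $12.18.
strawberries only: max(281/91, 1065/172) = 6.192 servings → $6.50.
sweet potato + strawberries with both tight: 1.023 servings and 2.919 servings → $3.73.
The minimum over all feasible corners is $3.73.

$3.73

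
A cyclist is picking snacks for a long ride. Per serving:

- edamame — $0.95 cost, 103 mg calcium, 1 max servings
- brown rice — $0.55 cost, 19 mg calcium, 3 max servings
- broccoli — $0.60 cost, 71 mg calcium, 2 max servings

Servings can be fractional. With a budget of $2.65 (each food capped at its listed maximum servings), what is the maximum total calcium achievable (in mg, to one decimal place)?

Calcium per dollar: broccoli 118.3, edamame 108.4, brown rice 34.55.
Take 2 servings of broccoli: spends $1.20, +142.0 mg calcium (running total 142.0 mg).
Take 1 serving of edamame: spends $0.95, +103.0 mg calcium (running total 245.0 mg).
Take 0.9091 servings of brown rice: spends $0.50, +17.3 mg calcium (running total 262.3 mg).
Filling greedily by calcium-per-dollar is optimal for one linear limit, giving 262.3 mg.

262.3 mg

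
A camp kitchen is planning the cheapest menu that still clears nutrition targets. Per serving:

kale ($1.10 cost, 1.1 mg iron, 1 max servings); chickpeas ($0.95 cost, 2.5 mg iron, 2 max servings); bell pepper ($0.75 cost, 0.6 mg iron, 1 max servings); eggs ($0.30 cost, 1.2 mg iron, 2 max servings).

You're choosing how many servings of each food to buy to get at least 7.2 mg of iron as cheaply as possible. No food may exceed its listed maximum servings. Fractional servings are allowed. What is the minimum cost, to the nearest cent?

Cost per mg of iron: eggs $0.2500, chickpeas $0.3800, kale $1.0000, bell pepper $1.2500.
Take 2 servings of eggs: +2.4 mg iron for $0.60 (total $0.60, still need 4.8 mg).
Take 1.92 servings of chickpeas: +4.8 mg iron for $1.82 (total $2.42, still need 0.0 mg).
Greedy by cheapest-per-mg is optimal for a single linear constraint, so the minimum cost is $2.42.

$2.42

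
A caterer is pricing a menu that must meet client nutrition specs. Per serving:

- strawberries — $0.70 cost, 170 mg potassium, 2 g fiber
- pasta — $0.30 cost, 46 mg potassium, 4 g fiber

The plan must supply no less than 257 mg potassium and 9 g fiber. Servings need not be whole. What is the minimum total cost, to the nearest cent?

The cheapest plan sits at a corner of the feasible region — with two constraints it uses at most two foods.
strawberries only: max(257/170, 9/2) = 4.5 servings → $3.15.
pasta only: max(257/46, 9/4) = 5.587 servings → $1.68.
strawberries + pasta with both tight: 1.044 servings and 1.728 servings → $1.25.
So the least-cost plan costs $1.25.

$1.25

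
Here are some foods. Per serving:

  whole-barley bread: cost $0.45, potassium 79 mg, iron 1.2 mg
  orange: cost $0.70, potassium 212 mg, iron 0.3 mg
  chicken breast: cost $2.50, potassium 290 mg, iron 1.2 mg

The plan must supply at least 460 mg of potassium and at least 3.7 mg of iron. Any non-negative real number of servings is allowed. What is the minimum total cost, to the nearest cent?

$2.05

A basic optimal solution has at most two foods positive. Try each food alone and each pair with both targets met exactly.
whole-barley bread only: max(460/79, 3.7/1.2) = 5.823 servings → $2.62.
orange only: max(460/212, 3.7/0.3) = 12.33 servings → $8.63.
chicken breast only: max(460/290, 3.7/1.2) = 3.083 servings → $7.71.
whole-barley bread + orange with both tight: 2.802 servings and 1.126 servings → $2.05.
whole-barley bread + chicken breast with both tight: 2.058 servings and 1.026 servings → $3.49.
orange + chicken breast: the both-tight solution has a negative serving — not a feasible corner.
Cheapest feasible corner: $2.05.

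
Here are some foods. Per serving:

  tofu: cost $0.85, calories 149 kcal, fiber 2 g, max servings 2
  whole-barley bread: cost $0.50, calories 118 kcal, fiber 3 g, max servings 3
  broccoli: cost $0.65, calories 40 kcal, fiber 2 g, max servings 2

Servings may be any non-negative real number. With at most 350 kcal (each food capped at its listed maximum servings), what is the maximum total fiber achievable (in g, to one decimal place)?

Fiber per kcal: broccoli 0.05, whole-barley bread 0.02542, tofu 0.01342.
Take 2 servings of broccoli: uses 80 kcal, +4.0 g fiber (running total 4.0 g).
Take 2.288 servings of whole-barley bread: uses 270 kcal, +6.9 g fiber (running total 10.9 g).
Greedy by best ratio exhausts the calories allowance optimally: 10.9 g.

10.9 g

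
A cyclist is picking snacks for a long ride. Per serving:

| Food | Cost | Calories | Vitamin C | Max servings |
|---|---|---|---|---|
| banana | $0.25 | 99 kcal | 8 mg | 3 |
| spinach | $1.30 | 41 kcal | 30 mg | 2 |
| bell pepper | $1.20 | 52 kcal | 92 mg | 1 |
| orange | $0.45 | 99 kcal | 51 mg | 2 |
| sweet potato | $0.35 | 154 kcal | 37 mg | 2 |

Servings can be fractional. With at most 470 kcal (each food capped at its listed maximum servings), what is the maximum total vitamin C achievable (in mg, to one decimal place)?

Vitamin C per kcal: bell pepper 1.769, spinach 0.7317, orange 0.5152, sweet potato 0.2403, banana 0.08081.
Take 1 serving of bell pepper: uses 52 kcal, +92.0 mg vitamin C (running total 92.0 mg).
Take 2 servings of spinach: uses 82 kcal, +60.0 mg vitamin C (running total 152.0 mg).
Take 2 servings of orange: uses 198 kcal, +102.0 mg vitamin C (running total 254.0 mg).
Take 0.8961 servings of sweet potato: uses 138 kcal, +33.2 mg vitamin C (running total 287.2 mg).
Filling greedily by vitamin C-per-kcal is optimal for one linear limit, giving 287.2 mg.

287.2 mg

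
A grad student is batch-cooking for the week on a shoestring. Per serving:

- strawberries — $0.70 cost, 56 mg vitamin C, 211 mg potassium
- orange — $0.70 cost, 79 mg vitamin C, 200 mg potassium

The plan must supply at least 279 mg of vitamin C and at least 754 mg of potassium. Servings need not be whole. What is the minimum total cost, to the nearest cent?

$2.61

strawberries only: max(279/56, 754/211) = 4.982 servings → $3.49.
orange only: max(279/79, 754/200) = 3.77 servings → $2.64.
strawberries + orange with both tight: 0.6886 servings and 3.044 servings → $2.61.
So the least-cost plan costs $2.61.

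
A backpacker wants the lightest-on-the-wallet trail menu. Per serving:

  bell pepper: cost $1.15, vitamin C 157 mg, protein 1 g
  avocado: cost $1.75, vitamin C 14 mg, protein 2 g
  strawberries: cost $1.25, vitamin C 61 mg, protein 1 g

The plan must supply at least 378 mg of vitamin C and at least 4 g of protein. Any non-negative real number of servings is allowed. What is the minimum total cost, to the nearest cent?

bell pepper only: max(378/157, 4/1) = 4 servings → $4.60.
avocado only: max(378/14, 4/2) = 27 servings → $47.25.
strawberries only: max(378/61, 4/1) = 6.197 servings → $7.75.
bell pepper + avocado with both tight: 2.333 servings and 0.8333 servings → $4.14.
bell pepper + strawberries with both tight: 1.396 servings and 2.604 servings → $4.86.
avocado + strawberries: the both-tight solution has a negative serving — not a feasible corner.
So the least-cost plan costs $4.14.

$4.14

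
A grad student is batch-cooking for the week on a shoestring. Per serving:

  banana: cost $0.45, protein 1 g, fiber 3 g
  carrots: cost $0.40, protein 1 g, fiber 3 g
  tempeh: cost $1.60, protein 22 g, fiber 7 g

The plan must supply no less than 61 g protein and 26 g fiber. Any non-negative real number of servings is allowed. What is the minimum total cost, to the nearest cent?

Minimising a linear cost over {protein ≥ 61, fiber ≥ 26, servings ≥ 0} — the optimum is at a vertex, using one or two foods.
banana only: max(61/1, 26/3) = 61 servings → $27.45.
carrots only: max(61/1, 26/3) = 61 servings → $24.40.
tempeh only: max(61/22, 26/7) = 3.714 servings → $5.94.
banana + carrots (both tight): parallel constraints — no distinct corner.
banana + tempeh with both tight: 2.458 servings and 2.661 servings → $5.36.
carrots + tempeh with both tight: 2.458 servings and 2.661 servings → $5.24.
The minimum over all feasible corners is $5.24.

$5.24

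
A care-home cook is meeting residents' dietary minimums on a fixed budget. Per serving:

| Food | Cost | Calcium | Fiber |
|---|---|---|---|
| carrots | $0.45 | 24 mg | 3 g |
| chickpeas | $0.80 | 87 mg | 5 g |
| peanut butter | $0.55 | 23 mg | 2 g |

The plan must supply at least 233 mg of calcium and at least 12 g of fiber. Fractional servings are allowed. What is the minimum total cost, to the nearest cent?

$2.14

Check every corner: each single food scaled to meet both minima, and each pair solved so both constraints bind.
carrots only: max(233/24, 12/3) = 9.708 servings → $4.37.
chickpeas only: max(233/87, 12/5) = 2.678 servings → $2.14.
peanut butter only: max(233/23, 12/2) = 10.13 servings → $5.57.
carrots + chickpeas: the both-tight solution has a negative serving — not a feasible corner.
carrots + peanut butter with both targets exact would need a negative amount; discard.
chickpeas + peanut butter with both targets exact would need a negative amount; discard.
Cheapest feasible corner: $2.14.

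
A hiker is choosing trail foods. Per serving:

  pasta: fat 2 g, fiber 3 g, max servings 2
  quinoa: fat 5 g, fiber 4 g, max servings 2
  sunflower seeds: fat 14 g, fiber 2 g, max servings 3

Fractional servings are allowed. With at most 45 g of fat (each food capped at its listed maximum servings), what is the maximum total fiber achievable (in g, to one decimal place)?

Fiber per g fat: pasta 1.5, quinoa 0.8, sunflower seeds 0.1429.
Take 2 servings of pasta: uses 4 g fat, +6.0 g fiber (running total 6.0 g).
Take 2 servings of quinoa: uses 10 g fat, +8.0 g fiber (running total 14.0 g).
Take 2.214 servings of sunflower seeds: uses 31 g fat, +4.4 g fiber (running total 18.4 g).
Filling greedily by fiber-per-g fat is optimal for one linear limit, giving 18.4 g.

18.4 g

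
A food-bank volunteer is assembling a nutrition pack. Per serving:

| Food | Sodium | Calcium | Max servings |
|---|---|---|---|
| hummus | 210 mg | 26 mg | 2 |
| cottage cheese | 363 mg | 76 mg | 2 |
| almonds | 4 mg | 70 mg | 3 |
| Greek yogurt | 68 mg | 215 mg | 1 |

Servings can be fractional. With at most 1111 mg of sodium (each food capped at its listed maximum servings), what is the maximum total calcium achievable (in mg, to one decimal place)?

614.8 mg

Calcium per mg sodium: almonds 17.5, Greek yogurt 3.162, cottage cheese 0.2094, hummus 0.1238.
Take 3 servings of almonds: uses 12 mg sodium, +210.0 mg calcium (running total 210.0 mg).
Take 1 serving of Greek yogurt: uses 68 mg sodium, +215.0 mg calcium (running total 425.0 mg).
Take 2 servings of cottage cheese: uses 726 mg sodium, +152.0 mg calcium (running total 577.0 mg).
Take 1.452 servings of hummus: uses 305 mg sodium, +37.8 mg calcium (running total 614.8 mg).
Filling greedily by calcium-per-mg sodium is optimal for one linear limit, giving 614.8 mg.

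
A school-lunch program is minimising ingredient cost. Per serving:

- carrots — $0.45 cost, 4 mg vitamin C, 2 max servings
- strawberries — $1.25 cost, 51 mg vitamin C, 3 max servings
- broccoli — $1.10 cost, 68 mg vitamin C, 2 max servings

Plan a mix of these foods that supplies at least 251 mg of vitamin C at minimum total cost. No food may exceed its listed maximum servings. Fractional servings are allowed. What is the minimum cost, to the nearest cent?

$5.02

Cost per mg of vitamin C: broccoli $0.0162, strawberries $0.0245, carrots $0.1125.
Take 2 servings of broccoli: +136.0 mg vitamin C for $2.20 (total $2.20, still need 115.0 mg).
Take 2.255 servings of strawberries: +115.0 mg vitamin C for $2.82 (total $5.02, still need 0.0 mg).
Greedy by cheapest-per-mg is optimal for a single linear constraint, so the minimum cost is $5.02.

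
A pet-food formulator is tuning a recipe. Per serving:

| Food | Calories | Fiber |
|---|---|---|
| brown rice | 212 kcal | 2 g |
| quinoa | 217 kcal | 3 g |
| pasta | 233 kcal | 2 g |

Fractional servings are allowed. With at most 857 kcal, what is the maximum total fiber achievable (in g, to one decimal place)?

11.8 g

Fiber per kcal: quinoa 0.01382, brown rice 0.009434, pasta 0.008584.
With no serving limits, spend the whole calories allowance on quinoa: 857 kcal / 217 kcal × 3 g = 11.8 g.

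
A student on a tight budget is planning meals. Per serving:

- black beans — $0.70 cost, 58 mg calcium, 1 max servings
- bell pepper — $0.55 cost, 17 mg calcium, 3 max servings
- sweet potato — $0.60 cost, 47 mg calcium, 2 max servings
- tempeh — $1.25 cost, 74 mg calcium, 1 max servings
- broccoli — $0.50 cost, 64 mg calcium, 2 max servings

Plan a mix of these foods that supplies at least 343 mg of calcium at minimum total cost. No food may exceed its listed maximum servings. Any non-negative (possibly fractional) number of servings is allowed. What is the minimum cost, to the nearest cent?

$3.96

Cost per mg of calcium: broccoli $0.0078, black beans $0.0121, sweet potato $0.0128, tempeh $0.0169, bell pepper $0.0324.
Take 2 servings of broccoli: +128.0 mg calcium for $1.00 (total $1.00, still need 215.0 mg).
Take 1 serving of black beans: +58.0 mg calcium for $0.70 (total $1.70, still need 157.0 mg).
Take 2 servings of sweet potato: +94.0 mg calcium for $1.20 (total $2.90, still need 63.0 mg).
Take 0.8514 servings of tempeh: +63.0 mg calcium for $1.06 (total $3.96, still need 0.0 mg).
Filling from the cheapest source first is optimal under one linear minimum: $3.96.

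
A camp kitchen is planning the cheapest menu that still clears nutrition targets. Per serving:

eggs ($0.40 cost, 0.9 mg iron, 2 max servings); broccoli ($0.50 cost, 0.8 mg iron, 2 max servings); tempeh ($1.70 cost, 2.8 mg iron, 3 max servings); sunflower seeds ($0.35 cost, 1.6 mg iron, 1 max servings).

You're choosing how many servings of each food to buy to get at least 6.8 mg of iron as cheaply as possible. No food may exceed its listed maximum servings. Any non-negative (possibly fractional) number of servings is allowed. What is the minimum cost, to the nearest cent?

$3.21

Cost per mg of iron: sunflower seeds $0.2188, eggs $0.4444, tempeh $0.6071, broccoli $0.6250.
Take 1 serving of sunflower seeds: +1.6 mg iron for $0.35 (total $0.35, still need 5.2 mg).
Take 2 servings of eggs: +1.8 mg iron for $0.80 (total $1.15, still need 3.4 mg).
Take 1.214 servings of tempeh: +3.4 mg iron for $2.06 (total $3.21, still need 0.0 mg).
Greedy by cheapest-per-mg is optimal for a single linear constraint, so the minimum cost is $3.21.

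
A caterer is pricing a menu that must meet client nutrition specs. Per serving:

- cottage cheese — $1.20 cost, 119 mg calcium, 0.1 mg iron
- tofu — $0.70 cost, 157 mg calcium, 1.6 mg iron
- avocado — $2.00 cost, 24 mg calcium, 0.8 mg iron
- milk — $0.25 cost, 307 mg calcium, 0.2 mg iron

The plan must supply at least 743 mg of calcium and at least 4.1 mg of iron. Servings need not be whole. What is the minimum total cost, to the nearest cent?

$1.99

For a min-cost LP with two ≥-constraints, a basic feasible solution has at most two positive variables.
cottage cheese only: max(743/119, 4.1/0.1) = 41 servings → $49.20.
tofu only: max(743/157, 4.1/1.6) = 4.732 servings → $3.31.
avocado only: max(743/24, 4.1/0.8) = 30.96 servings → $61.92.
milk only: max(743/307, 4.1/0.2) = 20.5 servings → $5.12.
cottage cheese + tofu with both tight: 3.12 servings and 2.367 servings → $5.40.
cottage cheese + avocado with both tight: 5.345 servings and 4.457 servings → $15.33.
cottage cheese + milk with both targets exact would need a negative amount; discard.
tofu + avocado with both targets exact would need a negative amount; discard.
tofu + milk with both tight: 2.414 servings and 1.186 servings → $1.99.
avocado + milk with both tight: 4.61 servings and 2.06 servings → $9.74.
So the least-cost plan costs $1.99.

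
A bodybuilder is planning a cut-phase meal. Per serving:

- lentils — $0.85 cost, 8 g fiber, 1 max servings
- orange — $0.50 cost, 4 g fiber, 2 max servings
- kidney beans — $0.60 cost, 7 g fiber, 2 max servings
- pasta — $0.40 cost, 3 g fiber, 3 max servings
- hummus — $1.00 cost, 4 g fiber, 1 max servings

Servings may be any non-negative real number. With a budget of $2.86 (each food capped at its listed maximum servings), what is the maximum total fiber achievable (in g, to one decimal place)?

28.5 g

Fiber per dollar: kidney beans 11.67, lentils 9.412, orange 8, pasta 7.5, hummus 4.
Take 2 servings of kidney beans: spends $1.20, +14.0 g fiber (running total 14.0 g).
Take 1 serving of lentils: spends $0.85, +8.0 g fiber (running total 22.0 g).
Take 1.62 servings of orange: spends $0.81, +6.5 g fiber (running total 28.5 g).
Filling greedily by fiber-per-dollar is optimal for one linear limit, giving 28.5 g.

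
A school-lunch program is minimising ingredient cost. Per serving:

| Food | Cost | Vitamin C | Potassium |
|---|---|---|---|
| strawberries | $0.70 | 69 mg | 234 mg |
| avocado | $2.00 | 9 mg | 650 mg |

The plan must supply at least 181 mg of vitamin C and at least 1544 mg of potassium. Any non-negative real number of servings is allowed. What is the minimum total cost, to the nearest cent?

$4.62

A basic optimal solution has at most two foods positive. Try each food alone and each pair with both targets met exactly.
strawberries only: max(181/69, 1544/234) = 6.598 servings → $4.62.
avocado only: max(181/9, 1544/650) = 20.11 servings → $40.22.
strawberries + avocado with both tight: 2.427 servings and 1.502 servings → $4.70.
Cheapest feasible corner: $4.62.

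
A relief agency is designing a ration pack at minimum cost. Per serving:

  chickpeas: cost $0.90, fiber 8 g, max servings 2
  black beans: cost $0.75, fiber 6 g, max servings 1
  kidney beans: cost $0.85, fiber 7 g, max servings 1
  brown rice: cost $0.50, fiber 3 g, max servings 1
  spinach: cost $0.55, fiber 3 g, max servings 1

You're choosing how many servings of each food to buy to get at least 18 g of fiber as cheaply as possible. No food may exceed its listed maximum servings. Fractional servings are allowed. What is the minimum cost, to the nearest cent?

Cost per g of fiber: chickpeas $0.1125, kidney beans $0.1214, black beans $0.1250, brown rice $0.1667, spinach $0.1833.
Take 2 servings of chickpeas: +16.0 g fiber for $1.80 (total $1.80, still need 2.0 g).
Take 0.2857 servings of kidney beans: +2.0 g fiber for $0.24 (total $2.04, still need 0.0 g).
Filling from the cheapest source first is optimal under one linear minimum: $2.04.

$2.04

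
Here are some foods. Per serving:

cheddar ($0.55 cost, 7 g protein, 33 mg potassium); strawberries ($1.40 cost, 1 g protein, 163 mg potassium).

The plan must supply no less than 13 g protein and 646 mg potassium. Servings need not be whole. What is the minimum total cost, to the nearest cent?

$5.90

Compare the cost at each extreme point of the feasible region.
cheddar only: max(13/7, 646/33) = 19.58 servings → $10.77.
strawberries only: max(13/1, 646/163) = 13 servings → $18.20.
cheddar + strawberries with both tight: 1.329 servings and 3.694 servings → $5.90.
The minimum over all feasible corners is $5.90.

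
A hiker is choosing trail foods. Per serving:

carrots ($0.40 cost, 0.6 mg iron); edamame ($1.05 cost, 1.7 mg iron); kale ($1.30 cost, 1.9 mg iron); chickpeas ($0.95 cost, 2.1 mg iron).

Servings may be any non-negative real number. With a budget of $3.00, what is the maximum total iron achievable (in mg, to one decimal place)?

Iron per dollar: chickpeas 2.211, edamame 1.619, carrots 1.5, kale 1.462.
With no serving limits, spend the whole cost allowance on chickpeas: $3.00 / $0.95 × 2.1 mg = 6.6 mg.

6.6 mg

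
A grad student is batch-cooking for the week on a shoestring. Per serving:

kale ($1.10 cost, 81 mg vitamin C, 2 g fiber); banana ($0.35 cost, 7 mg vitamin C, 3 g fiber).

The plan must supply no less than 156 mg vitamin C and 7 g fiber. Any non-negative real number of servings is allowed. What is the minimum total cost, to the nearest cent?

kale only: max(156/81, 7/2) = 3.5 servings → $3.85.
banana only: max(156/7, 7/3) = 22.29 servings → $7.80.
kale + banana with both tight: 1.83 servings and 1.114 servings → $2.40.
So the least-cost plan costs $2.40.

$2.40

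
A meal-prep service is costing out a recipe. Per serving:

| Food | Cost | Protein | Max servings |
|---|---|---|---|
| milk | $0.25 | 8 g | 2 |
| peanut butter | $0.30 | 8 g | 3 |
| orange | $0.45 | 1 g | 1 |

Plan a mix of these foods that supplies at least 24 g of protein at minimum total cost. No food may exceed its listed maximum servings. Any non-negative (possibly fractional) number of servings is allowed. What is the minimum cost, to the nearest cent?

$0.80

Cost per g of protein: milk $0.0312, peanut butter $0.0375, orange $0.4500.
Take 2 servings of milk: +16.0 g protein for $0.50 (total $0.50, still need 8.0 g).
Take 1 serving of peanut butter: +8.0 g protein for $0.30 (total $0.80, still need 0.0 g).
Greedy by cheapest-per-g is optimal for a single linear constraint, so the minimum cost is $0.80.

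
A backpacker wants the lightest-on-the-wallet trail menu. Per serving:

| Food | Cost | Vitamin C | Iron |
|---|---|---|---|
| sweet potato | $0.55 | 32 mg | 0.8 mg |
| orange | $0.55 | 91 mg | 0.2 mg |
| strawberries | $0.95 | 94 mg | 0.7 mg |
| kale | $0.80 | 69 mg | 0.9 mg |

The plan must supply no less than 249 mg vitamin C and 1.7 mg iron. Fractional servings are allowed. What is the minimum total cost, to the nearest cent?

For a min-cost LP with two ≥-constraints, a basic feasible solution has at most two positive variables.
sweet potato only: max(249/32, 1.7/0.8) = 7.781 servings → $4.28.
orange only: max(249/91, 1.7/0.2) = 8.5 servings → $4.67.
strawberries only: max(249/94, 1.7/0.7) = 2.649 servings → $2.52.
kale only: max(249/69, 1.7/0.9) = 3.609 servings → $2.89.
sweet potato + orange with both tight: 1.58 servings and 2.181 servings → $2.07.
sweet potato + strawberries with both targets exact would need a negative amount; discard.
sweet potato + kale: the both-tight solution has a negative serving — not a feasible corner.
orange + strawberries with both tight: 0.3229 servings and 2.336 servings → $2.40.
orange + kale with both tight: 1.568 servings and 1.54 servings → $2.09.
strawberries + kale: intersection lies outside the first quadrant.
The minimum over all feasible corners is $2.07.

$2.07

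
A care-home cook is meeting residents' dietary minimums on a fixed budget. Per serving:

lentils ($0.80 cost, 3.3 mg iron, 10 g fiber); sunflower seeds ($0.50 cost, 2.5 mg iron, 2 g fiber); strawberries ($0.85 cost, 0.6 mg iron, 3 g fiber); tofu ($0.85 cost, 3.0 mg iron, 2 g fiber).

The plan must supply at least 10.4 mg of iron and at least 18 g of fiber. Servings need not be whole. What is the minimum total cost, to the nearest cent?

$2.26

At the optimum either one food covers both requirements or two foods hit both targets exactly; no other combination can be cheaper.
lentils only: max(10.4/3.3, 18/10) = 3.152 servings → $2.52.
sunflower seeds only: max(10.4/2.5, 18/2) = 9 servings → $4.50.
strawberries only: max(10.4/0.6, 18/3) = 17.33 servings → $14.73.
tofu only: max(10.4/3.0, 18/2) = 9 servings → $7.65.
lentils + sunflower seeds with both tight: 1.315 servings and 2.424 servings → $2.26.
lentils + strawberries: intersection lies outside the first quadrant.
lentils + tofu with both tight: 1.419 servings and 1.906 servings → $2.76.
sunflower seeds + strawberries with both tight: 3.238 servings and 3.841 servings → $4.88.
sunflower seeds + tofu: the both-tight solution has a negative serving — not a feasible corner.
strawberries + tofu with both tight: 4.256 servings and 2.615 servings → $5.84.
So the least-cost plan costs $2.26.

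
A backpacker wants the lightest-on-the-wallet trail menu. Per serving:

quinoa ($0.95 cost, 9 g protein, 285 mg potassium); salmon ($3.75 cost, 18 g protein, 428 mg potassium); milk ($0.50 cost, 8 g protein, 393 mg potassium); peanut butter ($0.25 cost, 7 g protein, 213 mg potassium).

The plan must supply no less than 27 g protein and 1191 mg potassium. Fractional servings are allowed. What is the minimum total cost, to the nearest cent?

Compare the cost at each extreme point of the feasible region.
quinoa only: max(27/9, 1191/285) = 4.179 servings → $3.97.
salmon only: max(27/18, 1191/428) = 2.783 servings → $10.44.
milk only: max(27/8, 1191/393) = 3.375 servings → $1.69.
peanut butter only: max(27/7, 1191/213) = 5.592 servings → $1.40.
quinoa + salmon with both targets exact would need a negative amount; discard.
quinoa + milk with both tight: 0.8616 servings and 2.406 servings → $2.02.
quinoa + peanut butter: the both-tight solution has a negative serving — not a feasible corner.
salmon + milk with both tight: 0.2967 servings and 2.707 servings → $2.47.
salmon + peanut butter with both targets exact would need a negative amount; discard.
milk + peanut butter with both tight: 2.47 servings and 1.034 servings → $1.49.
The minimum over all feasible corners is $1.40.

$1.40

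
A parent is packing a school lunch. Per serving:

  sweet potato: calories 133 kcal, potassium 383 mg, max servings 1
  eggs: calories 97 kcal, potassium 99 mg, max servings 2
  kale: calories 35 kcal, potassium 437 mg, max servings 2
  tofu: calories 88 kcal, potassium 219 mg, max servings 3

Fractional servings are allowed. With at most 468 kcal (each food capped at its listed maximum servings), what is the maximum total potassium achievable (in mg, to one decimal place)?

1915.0 mg

Potassium per kcal: kale 12.49, sweet potato 2.88, tofu 2.489, eggs 1.021.
Take 2 servings of kale: uses 70 kcal, +874.0 mg potassium (running total 874.0 mg).
Take 1 serving of sweet potato: uses 133 kcal, +383.0 mg potassium (running total 1257.0 mg).
Take 3 servings of tofu: uses 264 kcal, +657.0 mg potassium (running total 1914.0 mg).
Take 0.01031 servings of eggs: uses 1 kcal, +1.0 mg potassium (running total 1915.0 mg).
Greedy by best ratio exhausts the calories allowance optimally: 1915.0 mg.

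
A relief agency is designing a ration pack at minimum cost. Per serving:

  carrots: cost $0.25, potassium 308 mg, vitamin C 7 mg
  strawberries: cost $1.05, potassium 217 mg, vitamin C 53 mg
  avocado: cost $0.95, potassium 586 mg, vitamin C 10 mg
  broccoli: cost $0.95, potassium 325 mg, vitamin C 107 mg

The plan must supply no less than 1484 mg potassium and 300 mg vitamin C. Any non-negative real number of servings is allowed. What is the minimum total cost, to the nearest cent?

At the optimum either one food covers both requirements or two foods hit both targets exactly; no other combination can be cheaper.
carrots only: max(1484/308, 300/7) = 42.86 servings → $10.71.
strawberries only: max(1484/217, 300/53) = 6.839 servings → $7.18.
avocado only: max(1484/586, 300/10) = 30 servings → $28.50.
broccoli only: max(1484/325, 300/107) = 4.566 servings → $4.34.
carrots + strawberries with both tight: 0.9154 servings and 5.539 servings → $6.05.
carrots + avocado: intersection lies outside the first quadrant.
carrots + broccoli with both tight: 1.998 servings and 2.673 servings → $3.04.
strawberries + avocado with both tight: 5.572 servings and 0.4691 servings → $6.30.
strawberries + broccoli: the both-tight solution has a negative serving — not a feasible corner.
avocado + broccoli with both tight: 1.031 servings and 2.707 servings → $3.55.
The minimum over all feasible corners is $3.04.

$3.04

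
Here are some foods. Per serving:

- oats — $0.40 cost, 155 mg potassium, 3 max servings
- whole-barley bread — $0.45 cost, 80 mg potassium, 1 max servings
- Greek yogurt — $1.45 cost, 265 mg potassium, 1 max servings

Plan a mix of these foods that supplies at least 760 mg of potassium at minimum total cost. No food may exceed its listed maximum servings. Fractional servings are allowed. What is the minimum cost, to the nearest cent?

Cost per mg of potassium: oats $0.0026, Greek yogurt $0.0055, whole-barley bread $0.0056.
Take 3 servings of oats: +465.0 mg potassium for $1.20 (total $1.20, still need 295.0 mg).
Take 1 serving of Greek yogurt: +265.0 mg potassium for $1.45 (total $2.65, still need 30.0 mg).
Take 0.375 servings of whole-barley bread: +30.0 mg potassium for $0.17 (total $2.82, still need 0.0 mg).
Greedy by cheapest-per-mg is optimal for a single linear constraint, so the minimum cost is $2.82.

$2.82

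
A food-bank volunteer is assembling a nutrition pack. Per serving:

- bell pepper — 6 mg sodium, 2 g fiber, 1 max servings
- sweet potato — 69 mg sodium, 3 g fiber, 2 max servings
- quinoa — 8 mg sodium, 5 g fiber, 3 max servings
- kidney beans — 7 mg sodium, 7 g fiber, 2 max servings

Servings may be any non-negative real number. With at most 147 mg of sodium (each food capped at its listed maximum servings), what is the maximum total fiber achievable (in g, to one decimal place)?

35.5 g

Fiber per mg sodium: kidney beans 1, quinoa 0.625, bell pepper 0.3333, sweet potato 0.04348.
Take 2 servings of kidney beans: uses 14 mg sodium, +14.0 g fiber (running total 14.0 g).
Take 3 servings of quinoa: uses 24 mg sodium, +15.0 g fiber (running total 29.0 g).
Take 1 serving of bell pepper: uses 6 mg sodium, +2.0 g fiber (running total 31.0 g).
Take 1.493 servings of sweet potato: uses 103 mg sodium, +4.5 g fiber (running total 35.5 g).
Filling greedily by fiber-per-mg sodium is optimal for one linear limit, giving 35.5 g.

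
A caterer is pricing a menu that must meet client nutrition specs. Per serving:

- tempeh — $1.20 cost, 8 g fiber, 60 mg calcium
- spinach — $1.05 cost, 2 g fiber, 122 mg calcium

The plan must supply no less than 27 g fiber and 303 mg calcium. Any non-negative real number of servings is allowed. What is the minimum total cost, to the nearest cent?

An LP optimum is at a vertex; with two nutrient constraints at most two foods are used. Check each candidate.
tempeh only: max(27/8, 303/60) = 5.05 servings → $6.06.
spinach only: max(27/2, 303/122) = 13.5 servings → $14.18.
tempeh + spinach with both tight: 3.14 servings and 0.9393 servings → $4.75.
The minimum over all feasible corners is $4.75.

$4.75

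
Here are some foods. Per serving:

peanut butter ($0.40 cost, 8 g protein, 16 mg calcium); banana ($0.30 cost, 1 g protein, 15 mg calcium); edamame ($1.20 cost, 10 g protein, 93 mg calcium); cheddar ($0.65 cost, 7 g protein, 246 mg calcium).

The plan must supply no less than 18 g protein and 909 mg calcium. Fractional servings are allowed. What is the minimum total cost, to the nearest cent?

The cheapest plan sits at a corner of the feasible region — with two constraints it uses at most two foods.
peanut butter only: max(18/8, 909/16) = 56.81 servings → $22.73.
banana only: max(18/1, 909/15) = 60.6 servings → $18.18.
edamame only: max(18/10, 909/93) = 9.774 servings → $11.73.
cheddar only: max(18/7, 909/246) = 3.695 servings → $2.40.
peanut butter + banana: the both-tight solution has a negative serving — not a feasible corner.
peanut butter + edamame: intersection lies outside the first quadrant.
peanut butter + cheddar with both targets exact would need a negative amount; discard.
banana + edamame with both targets exact would need a negative amount; discard.
banana + cheddar: intersection lies outside the first quadrant.
edamame + cheddar: intersection lies outside the first quadrant.
So the least-cost plan costs $2.40.

$2.40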